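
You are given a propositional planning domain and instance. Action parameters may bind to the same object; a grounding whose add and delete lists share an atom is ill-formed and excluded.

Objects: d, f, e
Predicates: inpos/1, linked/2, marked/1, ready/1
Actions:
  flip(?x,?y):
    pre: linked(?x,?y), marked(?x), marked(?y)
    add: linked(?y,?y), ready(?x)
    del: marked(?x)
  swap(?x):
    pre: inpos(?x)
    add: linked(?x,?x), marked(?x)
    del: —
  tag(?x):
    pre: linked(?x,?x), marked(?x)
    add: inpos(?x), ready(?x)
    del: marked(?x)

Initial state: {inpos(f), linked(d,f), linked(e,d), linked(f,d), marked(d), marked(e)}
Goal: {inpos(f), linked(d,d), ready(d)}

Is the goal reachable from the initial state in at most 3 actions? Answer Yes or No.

Yes

1. flip(e,d)  →  {inpos(f), linked(d,d), linked(d,f), linked(e,d), linked(f,d), marked(d), ready(e)}
2. flip(d,d)  →  {inpos(f), linked(d,d), linked(d,f), linked(e,d), linked(f,d), ready(d), ready(e)}
optimal plan length = 2; 2 ≤ 3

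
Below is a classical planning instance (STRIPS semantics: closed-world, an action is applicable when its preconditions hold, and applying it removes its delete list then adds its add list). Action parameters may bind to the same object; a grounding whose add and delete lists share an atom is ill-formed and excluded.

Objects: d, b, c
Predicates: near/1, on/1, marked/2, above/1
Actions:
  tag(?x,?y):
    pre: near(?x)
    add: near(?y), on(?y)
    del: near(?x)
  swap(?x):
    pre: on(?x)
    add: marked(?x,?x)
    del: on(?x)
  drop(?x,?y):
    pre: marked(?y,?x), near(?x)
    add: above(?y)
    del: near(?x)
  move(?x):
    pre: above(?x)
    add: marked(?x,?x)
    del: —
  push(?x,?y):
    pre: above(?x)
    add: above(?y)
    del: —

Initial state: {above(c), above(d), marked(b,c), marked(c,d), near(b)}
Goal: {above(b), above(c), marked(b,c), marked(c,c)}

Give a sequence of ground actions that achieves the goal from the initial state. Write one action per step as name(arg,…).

1. move(c)  →  {above(c), above(d), marked(b,c), marked(c,c), marked(c,d), near(b)}
2. push(d,b)  →  {above(b), above(c), above(d), marked(b,c), marked(c,c), marked(c,d), near(b)}

move(c); push(d,b)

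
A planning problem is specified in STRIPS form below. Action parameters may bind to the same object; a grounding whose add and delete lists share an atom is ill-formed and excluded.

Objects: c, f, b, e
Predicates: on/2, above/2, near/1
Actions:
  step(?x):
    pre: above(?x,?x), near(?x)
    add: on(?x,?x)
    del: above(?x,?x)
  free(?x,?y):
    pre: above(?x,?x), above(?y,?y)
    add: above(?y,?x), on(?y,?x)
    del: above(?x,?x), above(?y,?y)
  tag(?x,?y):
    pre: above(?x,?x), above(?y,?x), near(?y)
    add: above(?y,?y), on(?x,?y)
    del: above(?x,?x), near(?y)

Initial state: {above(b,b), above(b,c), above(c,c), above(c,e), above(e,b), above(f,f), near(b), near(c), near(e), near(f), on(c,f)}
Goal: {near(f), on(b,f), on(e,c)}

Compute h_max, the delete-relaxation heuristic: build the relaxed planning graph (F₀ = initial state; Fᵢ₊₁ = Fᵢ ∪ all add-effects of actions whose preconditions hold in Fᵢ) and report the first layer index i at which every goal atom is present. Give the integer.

F0 = init (11 atoms)
F1 = F0 ∪ {above(b,f), above(c,b), above(c,f), above(e,e), above(f,b), above(f,c), on(b,b), on(b,c), on(b,e), on(b,f), on(c,b), on(c,c), on(f,b), on(f,c), on(f,f)}  (26 atoms)
F2 = F1 ∪ {above(b,e), above(e,c), above(e,f), above(f,e), on(c,e), on(e,b), on(e,c), on(e,e), on(e,f), on(f,e)}  (36 atoms)
goal ⊆ F2  ⇒  h_max = 2

2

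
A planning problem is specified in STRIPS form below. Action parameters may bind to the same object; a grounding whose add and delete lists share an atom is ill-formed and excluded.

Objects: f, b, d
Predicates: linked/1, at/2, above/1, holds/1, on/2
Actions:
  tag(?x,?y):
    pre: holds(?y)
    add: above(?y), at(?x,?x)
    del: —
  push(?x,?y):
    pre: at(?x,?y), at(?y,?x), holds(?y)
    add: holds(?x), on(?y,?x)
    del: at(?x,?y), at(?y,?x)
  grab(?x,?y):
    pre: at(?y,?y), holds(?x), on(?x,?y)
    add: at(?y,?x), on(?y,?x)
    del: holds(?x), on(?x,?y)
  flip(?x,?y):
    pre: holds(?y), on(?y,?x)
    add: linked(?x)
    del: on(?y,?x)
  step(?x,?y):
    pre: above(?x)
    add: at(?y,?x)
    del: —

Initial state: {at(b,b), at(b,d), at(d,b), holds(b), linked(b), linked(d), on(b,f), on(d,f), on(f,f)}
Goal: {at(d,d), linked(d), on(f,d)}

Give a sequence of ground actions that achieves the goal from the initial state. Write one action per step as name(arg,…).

tag(f,b); tag(d,b); push(d,b); grab(d,f)

1. tag(f,b)  →  {above(b), at(b,b), at(b,d), at(d,b), at(f,f), holds(b), linked(b), linked(d), on(b,f), on(d,f), on(f,f)}
2. tag(d,b)  →  {above(b), at(b,b), at(b,d), at(d,b), at(d,d), at(f,f), holds(b), linked(b), linked(d), on(b,f), on(d,f), on(f,f)}
3. push(d,b)  →  {above(b), at(b,b), at(d,d), at(f,f), holds(b), holds(d), linked(b), linked(d), on(b,d), on(b,f), on(d,f), on(f,f)}
4. grab(d,f)  →  {above(b), at(b,b), at(d,d), at(f,d), at(f,f), holds(b), linked(b), linked(d), on(b,d), on(b,f), on(f,d), on(f,f)}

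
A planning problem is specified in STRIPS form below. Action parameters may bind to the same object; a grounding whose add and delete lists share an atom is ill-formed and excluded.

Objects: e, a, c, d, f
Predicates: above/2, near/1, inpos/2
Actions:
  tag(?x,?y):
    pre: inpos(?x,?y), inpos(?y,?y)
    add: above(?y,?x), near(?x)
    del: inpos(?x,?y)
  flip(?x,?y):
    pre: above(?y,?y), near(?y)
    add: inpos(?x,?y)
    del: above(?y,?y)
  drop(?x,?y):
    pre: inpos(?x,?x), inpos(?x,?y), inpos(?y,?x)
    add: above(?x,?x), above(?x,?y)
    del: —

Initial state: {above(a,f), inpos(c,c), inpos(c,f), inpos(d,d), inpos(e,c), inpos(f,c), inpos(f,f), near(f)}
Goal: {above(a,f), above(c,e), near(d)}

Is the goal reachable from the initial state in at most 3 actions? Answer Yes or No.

Yes

1. tag(e,c)  →  {above(a,f), above(c,e), inpos(c,c), inpos(c,f), inpos(d,d), inpos(f,c), inpos(f,f), near(e), near(f)}
2. tag(d,d)  →  {above(a,f), above(c,e), above(d,d), inpos(c,c), inpos(c,f), inpos(f,c), inpos(f,f), near(d), near(e), near(f)}
optimal plan length = 2; 2 ≤ 3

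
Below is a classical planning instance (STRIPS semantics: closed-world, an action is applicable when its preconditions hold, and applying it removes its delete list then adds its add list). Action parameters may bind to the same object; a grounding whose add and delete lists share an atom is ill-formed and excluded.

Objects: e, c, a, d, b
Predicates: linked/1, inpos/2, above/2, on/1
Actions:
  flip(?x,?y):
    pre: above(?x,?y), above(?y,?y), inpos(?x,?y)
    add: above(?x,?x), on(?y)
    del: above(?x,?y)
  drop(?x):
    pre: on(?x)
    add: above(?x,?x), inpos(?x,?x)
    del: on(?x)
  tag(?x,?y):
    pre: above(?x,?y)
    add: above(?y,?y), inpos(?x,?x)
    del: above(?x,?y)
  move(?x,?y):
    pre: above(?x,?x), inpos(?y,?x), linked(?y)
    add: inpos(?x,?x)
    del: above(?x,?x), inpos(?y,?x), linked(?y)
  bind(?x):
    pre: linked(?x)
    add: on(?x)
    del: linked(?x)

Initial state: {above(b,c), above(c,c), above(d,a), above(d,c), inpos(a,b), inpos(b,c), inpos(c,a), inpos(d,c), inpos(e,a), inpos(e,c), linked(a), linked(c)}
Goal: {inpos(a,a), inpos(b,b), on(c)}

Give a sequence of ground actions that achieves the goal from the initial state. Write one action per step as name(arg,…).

1. flip(d,c)  →  {above(b,c), above(c,c), above(d,a), above(d,d), inpos(a,b), inpos(b,c), inpos(c,a), inpos(d,c), inpos(e,a), inpos(e,c), linked(a), linked(c), on(c)}
2. tag(d,a)  →  {above(a,a), above(b,c), above(c,c), above(d,d), inpos(a,b), inpos(b,c), inpos(c,a), inpos(d,c), inpos(d,d), inpos(e,a), inpos(e,c), linked(a), linked(c), on(c)}
3. tag(b,c)  →  {above(a,a), above(c,c), above(d,d), inpos(a,b), inpos(b,b), inpos(b,c), inpos(c,a), inpos(d,c), inpos(d,d), inpos(e,a), inpos(e,c), linked(a), linked(c), on(c)}
4. move(a,c)  →  {above(c,c), above(d,d), inpos(a,a), inpos(a,b), inpos(b,b), inpos(b,c), inpos(d,c), inpos(d,d), inpos(e,a), inpos(e,c), linked(a), on(c)}

flip(d,c); tag(d,a); tag(b,c); move(a,c)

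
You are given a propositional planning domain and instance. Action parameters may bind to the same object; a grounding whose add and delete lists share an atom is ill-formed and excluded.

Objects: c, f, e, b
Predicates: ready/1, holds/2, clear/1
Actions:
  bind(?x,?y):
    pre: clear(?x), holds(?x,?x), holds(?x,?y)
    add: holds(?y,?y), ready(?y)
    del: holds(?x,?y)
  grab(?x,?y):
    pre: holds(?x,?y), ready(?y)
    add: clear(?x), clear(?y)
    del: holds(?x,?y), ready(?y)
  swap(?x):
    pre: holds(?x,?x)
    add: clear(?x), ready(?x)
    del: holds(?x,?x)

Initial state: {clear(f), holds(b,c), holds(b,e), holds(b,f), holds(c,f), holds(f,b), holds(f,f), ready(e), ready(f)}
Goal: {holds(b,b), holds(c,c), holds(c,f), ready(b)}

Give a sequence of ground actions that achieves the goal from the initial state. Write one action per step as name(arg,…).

bind(f,b); grab(b,f); bind(b,c)

1. bind(f,b)  →  {clear(f), holds(b,b), holds(b,c), holds(b,e), holds(b,f), holds(c,f), holds(f,f), ready(b), ready(e), ready(f)}
2. grab(b,f)  →  {clear(b), clear(f), holds(b,b), holds(b,c), holds(b,e), holds(c,f), holds(f,f), ready(b), ready(e)}
3. bind(b,c)  →  {clear(b), clear(f), holds(b,b), holds(b,e), holds(c,c), holds(c,f), holds(f,f), ready(b), ready(c), ready(e)}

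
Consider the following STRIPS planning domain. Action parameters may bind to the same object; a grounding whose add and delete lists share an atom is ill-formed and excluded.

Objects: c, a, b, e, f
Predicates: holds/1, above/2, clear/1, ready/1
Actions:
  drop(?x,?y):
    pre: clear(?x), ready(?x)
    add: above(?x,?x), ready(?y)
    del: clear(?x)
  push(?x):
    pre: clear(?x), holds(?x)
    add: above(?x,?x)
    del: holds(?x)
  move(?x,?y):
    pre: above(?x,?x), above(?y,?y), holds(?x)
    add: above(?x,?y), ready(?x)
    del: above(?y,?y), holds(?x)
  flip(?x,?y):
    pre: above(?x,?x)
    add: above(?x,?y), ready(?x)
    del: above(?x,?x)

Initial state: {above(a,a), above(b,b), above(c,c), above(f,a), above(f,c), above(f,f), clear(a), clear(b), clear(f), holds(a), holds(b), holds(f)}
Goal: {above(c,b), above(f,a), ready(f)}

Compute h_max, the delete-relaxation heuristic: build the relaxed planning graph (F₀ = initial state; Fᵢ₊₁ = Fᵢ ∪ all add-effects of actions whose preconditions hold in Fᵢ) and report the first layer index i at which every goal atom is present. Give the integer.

1

F0 = init (12 atoms)
F1 = F0 ∪ {above(a,b), above(a,c), above(a,e), above(a,f), above(b,a), above(b,c), above(b,e), above(b,f), above(c,a), above(c,b), above(c,e), above(c,f), above(f,b), above(f,e), ready(a), ready(b), ready(c), ready(f)}  (30 atoms)
goal ⊆ F1  ⇒  h_max = 1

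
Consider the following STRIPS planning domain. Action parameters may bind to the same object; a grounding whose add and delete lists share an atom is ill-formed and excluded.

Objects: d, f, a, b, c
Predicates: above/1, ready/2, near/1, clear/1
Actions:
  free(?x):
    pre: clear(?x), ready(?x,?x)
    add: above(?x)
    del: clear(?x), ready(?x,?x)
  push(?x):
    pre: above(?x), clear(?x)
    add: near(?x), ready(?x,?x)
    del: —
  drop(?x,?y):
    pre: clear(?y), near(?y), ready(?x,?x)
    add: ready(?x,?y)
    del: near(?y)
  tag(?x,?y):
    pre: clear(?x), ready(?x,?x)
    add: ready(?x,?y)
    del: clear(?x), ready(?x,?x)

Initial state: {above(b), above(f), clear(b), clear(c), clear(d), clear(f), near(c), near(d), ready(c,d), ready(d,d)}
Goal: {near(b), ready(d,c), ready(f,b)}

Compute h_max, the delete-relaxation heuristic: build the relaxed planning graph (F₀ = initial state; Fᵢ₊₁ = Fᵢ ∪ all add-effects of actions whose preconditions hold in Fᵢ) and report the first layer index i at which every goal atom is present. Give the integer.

F0 = init (10 atoms)
F1 = F0 ∪ {above(d), near(b), near(f), ready(b,b), ready(d,a), ready(d,b), ready(d,c), ready(d,f), ready(f,f)}  (19 atoms)
F2 = F1 ∪ {ready(b,a), ready(b,c), ready(b,d), ready(b,f), ready(f,a), ready(f,b), ready(f,c), ready(f,d)}  (27 atoms)
goal ⊆ F2  ⇒  h_max = 2

2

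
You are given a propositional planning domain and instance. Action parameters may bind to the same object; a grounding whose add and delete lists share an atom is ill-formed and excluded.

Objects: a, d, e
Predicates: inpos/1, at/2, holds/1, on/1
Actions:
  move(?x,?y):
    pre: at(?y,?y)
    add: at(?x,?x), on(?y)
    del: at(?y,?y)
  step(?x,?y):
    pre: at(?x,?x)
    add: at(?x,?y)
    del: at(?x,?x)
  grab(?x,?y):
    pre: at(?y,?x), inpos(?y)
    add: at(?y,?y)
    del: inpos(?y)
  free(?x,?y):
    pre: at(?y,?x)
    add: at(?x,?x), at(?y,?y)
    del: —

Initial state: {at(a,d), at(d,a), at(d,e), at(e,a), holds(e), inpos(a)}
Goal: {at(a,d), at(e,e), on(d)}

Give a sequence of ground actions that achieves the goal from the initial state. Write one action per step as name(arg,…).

1. free(a,d)  →  {at(a,a), at(a,d), at(d,a), at(d,d), at(d,e), at(e,a), holds(e), inpos(a)}
2. move(e,d)  →  {at(a,a), at(a,d), at(d,a), at(d,e), at(e,a), at(e,e), holds(e), inpos(a), on(d)}

free(a,d); move(e,d)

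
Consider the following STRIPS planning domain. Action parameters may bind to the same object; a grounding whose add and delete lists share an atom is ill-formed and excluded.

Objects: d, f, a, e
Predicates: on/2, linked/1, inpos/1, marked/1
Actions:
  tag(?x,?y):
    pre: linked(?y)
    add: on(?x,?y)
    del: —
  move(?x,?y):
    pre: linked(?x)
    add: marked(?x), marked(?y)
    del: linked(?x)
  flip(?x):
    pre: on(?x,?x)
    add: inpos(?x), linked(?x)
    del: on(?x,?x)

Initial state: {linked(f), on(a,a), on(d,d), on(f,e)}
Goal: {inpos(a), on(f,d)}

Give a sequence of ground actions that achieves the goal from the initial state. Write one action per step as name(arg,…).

flip(d); tag(f,d); flip(a)

1. flip(d)  →  {inpos(d), linked(d), linked(f), on(a,a), on(f,e)}
2. tag(f,d)  →  {inpos(d), linked(d), linked(f), on(a,a), on(f,d), on(f,e)}
3. flip(a)  →  {inpos(a), inpos(d), linked(a), linked(d), linked(f), on(f,d), on(f,e)}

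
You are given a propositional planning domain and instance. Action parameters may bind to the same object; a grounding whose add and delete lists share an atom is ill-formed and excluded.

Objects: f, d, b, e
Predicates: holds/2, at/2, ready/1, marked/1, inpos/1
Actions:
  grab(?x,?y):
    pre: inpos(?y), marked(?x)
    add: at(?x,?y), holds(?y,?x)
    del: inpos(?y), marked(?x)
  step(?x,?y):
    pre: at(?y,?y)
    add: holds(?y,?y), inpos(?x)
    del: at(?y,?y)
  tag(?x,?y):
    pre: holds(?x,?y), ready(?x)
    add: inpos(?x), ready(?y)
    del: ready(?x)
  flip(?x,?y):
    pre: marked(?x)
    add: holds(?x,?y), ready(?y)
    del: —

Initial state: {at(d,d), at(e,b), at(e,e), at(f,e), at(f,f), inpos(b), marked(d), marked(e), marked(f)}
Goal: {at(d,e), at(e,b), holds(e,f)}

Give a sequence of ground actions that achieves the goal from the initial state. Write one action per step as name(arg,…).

1. step(e,f)  →  {at(d,d), at(e,b), at(e,e), at(f,e), holds(f,f), inpos(b), inpos(e), marked(d), marked(e), marked(f)}
2. grab(d,e)  →  {at(d,d), at(d,e), at(e,b), at(e,e), at(f,e), holds(e,d), holds(f,f), inpos(b), marked(e), marked(f)}
3. flip(e,f)  →  {at(d,d), at(d,e), at(e,b), at(e,e), at(f,e), holds(e,d), holds(e,f), holds(f,f), inpos(b), marked(e), marked(f), ready(f)}

step(e,f); grab(d,e); flip(e,f)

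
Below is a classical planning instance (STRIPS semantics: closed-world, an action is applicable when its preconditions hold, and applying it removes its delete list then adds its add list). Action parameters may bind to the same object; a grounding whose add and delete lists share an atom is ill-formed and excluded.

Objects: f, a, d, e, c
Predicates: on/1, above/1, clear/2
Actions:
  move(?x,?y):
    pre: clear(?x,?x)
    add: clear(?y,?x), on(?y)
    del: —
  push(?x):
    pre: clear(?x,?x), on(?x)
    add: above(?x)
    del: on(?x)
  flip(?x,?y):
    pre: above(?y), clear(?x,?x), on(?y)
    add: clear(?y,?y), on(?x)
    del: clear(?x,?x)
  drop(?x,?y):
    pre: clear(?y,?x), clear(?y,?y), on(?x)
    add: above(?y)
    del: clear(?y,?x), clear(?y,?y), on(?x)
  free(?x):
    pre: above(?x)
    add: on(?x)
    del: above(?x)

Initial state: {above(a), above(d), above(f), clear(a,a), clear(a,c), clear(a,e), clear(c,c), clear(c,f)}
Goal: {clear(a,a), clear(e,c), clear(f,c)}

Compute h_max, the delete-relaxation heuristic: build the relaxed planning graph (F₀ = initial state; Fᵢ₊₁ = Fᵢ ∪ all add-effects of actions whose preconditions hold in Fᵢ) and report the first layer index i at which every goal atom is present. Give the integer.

F0 = init (8 atoms)
F1 = F0 ∪ {clear(c,a), clear(d,a), clear(d,c), clear(e,a), clear(e,c), clear(f,a), clear(f,c), on(a), on(c), on(d), on(e), on(f)}  (20 atoms)
goal ⊆ F1  ⇒  h_max = 1

1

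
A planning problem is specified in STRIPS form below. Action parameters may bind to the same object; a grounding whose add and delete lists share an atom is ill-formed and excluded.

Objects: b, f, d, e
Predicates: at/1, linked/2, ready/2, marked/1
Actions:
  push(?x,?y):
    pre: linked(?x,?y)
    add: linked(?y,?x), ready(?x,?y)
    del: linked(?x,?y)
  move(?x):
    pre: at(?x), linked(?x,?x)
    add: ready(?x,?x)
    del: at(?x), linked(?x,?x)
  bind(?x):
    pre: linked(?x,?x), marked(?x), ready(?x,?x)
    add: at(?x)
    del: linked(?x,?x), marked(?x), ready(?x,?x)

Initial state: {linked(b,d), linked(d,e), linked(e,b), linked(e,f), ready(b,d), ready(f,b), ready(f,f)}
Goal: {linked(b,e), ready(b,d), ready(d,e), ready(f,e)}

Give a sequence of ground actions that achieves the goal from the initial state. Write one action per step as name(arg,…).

push(d,e); push(e,b); push(e,f); push(f,e)

1. push(d,e)  →  {linked(b,d), linked(e,b), linked(e,d), linked(e,f), ready(b,d), ready(d,e), ready(f,b), ready(f,f)}
2. push(e,b)  →  {linked(b,d), linked(b,e), linked(e,d), linked(e,f), ready(b,d), ready(d,e), ready(e,b), ready(f,b), ready(f,f)}
3. push(e,f)  →  {linked(b,d), linked(b,e), linked(e,d), linked(f,e), ready(b,d), ready(d,e), ready(e,b), ready(e,f), ready(f,b), ready(f,f)}
4. push(f,e)  →  {linked(b,d), linked(b,e), linked(e,d), linked(e,f), ready(b,d), ready(d,e), ready(e,b), ready(e,f), ready(f,b), ready(f,e), ready(f,f)}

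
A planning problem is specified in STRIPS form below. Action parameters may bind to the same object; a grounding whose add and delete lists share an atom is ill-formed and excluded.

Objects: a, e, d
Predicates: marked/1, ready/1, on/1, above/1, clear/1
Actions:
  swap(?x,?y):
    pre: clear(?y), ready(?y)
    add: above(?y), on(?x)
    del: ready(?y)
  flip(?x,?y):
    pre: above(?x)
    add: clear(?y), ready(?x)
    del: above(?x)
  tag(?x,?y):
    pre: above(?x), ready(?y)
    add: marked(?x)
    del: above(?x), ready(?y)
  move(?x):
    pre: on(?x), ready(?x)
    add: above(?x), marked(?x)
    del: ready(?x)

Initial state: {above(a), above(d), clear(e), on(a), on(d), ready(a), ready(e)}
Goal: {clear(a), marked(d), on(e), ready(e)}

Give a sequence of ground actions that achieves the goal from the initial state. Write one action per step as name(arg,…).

swap(e,e); flip(e,a); tag(d,a)

1. swap(e,e)  →  {above(a), above(d), above(e), clear(e), on(a), on(d), on(e), ready(a)}
2. flip(e,a)  →  {above(a), above(d), clear(a), clear(e), on(a), on(d), on(e), ready(a), ready(e)}
3. tag(d,a)  →  {above(a), clear(a), clear(e), marked(d), on(a), on(d), on(e), ready(e)}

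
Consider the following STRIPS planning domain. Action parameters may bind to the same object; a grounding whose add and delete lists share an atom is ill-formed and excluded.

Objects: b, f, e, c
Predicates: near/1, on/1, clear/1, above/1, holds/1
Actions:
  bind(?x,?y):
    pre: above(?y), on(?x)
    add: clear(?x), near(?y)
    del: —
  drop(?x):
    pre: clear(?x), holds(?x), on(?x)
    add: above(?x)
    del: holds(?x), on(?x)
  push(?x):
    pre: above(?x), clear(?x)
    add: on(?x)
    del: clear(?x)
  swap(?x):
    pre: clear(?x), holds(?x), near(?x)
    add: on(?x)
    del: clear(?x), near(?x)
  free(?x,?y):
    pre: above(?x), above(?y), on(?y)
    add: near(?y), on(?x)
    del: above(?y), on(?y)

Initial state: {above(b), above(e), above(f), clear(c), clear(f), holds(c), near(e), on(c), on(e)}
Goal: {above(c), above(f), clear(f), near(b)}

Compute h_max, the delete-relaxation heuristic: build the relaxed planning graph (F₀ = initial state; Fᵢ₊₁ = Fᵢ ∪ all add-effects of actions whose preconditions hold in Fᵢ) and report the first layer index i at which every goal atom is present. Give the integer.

F0 = init (9 atoms)
F1 = F0 ∪ {above(c), clear(e), near(b), near(f), on(b), on(f)}  (15 atoms)
goal ⊆ F1  ⇒  h_max = 1

1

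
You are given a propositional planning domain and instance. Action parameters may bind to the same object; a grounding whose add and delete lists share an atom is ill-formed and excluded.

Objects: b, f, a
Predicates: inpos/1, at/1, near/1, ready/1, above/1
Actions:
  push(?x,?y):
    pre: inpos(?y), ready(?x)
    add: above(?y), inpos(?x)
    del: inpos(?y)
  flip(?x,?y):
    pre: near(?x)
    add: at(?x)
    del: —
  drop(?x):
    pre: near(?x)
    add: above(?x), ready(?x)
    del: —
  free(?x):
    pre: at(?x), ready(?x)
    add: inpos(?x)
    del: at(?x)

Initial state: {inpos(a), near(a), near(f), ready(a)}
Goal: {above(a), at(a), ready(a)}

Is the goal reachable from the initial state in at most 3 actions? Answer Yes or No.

Yes

1. flip(a,b)  →  {at(a), inpos(a), near(a), near(f), ready(a)}
2. drop(a)  →  {above(a), at(a), inpos(a), near(a), near(f), ready(a)}
optimal plan length = 2; 2 ≤ 3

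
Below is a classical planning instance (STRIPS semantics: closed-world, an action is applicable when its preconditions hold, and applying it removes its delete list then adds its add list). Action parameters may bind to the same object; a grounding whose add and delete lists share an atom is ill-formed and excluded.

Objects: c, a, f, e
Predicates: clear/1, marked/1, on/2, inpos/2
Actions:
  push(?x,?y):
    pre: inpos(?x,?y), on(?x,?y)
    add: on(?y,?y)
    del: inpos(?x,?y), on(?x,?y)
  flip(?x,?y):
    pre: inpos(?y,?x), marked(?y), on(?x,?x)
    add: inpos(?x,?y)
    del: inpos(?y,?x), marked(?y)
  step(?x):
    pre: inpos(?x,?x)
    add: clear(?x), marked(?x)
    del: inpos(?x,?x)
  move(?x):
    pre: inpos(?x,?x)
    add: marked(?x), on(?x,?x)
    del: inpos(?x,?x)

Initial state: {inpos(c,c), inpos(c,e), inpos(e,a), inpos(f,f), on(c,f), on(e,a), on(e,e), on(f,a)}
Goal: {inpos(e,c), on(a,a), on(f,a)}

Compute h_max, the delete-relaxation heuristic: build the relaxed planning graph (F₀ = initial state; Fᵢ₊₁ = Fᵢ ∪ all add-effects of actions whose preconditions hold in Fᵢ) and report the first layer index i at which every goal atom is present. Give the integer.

2

F0 = init (8 atoms)
F1 = F0 ∪ {clear(c), clear(f), marked(c), marked(f), on(a,a), on(c,c), on(f,f)}  (15 atoms)
F2 = F1 ∪ {inpos(e,c)}  (16 atoms)
goal ⊆ F2  ⇒  h_max = 2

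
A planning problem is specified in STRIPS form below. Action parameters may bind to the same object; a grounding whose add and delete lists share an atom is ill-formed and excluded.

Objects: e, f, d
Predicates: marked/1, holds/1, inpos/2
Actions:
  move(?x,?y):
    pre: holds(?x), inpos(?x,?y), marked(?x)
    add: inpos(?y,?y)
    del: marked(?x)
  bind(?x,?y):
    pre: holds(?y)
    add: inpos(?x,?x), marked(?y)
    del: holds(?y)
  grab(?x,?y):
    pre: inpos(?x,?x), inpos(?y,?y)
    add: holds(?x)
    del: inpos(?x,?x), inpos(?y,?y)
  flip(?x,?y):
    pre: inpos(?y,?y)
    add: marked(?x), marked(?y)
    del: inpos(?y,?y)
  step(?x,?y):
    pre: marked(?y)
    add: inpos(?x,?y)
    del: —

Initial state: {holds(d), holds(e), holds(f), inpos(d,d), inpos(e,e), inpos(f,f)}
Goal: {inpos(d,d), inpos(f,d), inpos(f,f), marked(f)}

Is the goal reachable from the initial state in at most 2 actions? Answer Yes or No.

1. bind(e,f)  →  {holds(d), holds(e), inpos(d,d), inpos(e,e), inpos(f,f), marked(f)}
2. bind(e,d)  →  {holds(e), inpos(d,d), inpos(e,e), inpos(f,f), marked(d), marked(f)}
3. step(f,d)  →  {holds(e), inpos(d,d), inpos(e,e), inpos(f,d), inpos(f,f), marked(d), marked(f)}
optimal plan length = 3; 3 > 2

No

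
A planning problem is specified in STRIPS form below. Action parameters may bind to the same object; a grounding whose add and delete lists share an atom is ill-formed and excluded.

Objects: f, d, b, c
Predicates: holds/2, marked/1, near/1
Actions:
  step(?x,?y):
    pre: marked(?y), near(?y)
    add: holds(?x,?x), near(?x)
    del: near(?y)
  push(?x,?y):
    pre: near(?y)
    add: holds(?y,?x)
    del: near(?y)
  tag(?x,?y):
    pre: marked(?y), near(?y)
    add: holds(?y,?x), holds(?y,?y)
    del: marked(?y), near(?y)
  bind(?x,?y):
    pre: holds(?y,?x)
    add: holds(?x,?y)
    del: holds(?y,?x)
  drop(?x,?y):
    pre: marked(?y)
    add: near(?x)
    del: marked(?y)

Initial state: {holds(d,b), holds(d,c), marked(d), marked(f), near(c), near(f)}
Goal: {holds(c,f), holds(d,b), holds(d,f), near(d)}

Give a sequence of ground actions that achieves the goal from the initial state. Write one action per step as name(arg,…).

step(d,f); push(f,d); push(f,c); drop(d,f)

1. step(d,f)  →  {holds(d,b), holds(d,c), holds(d,d), marked(d), marked(f), near(c), near(d)}
2. push(f,d)  →  {holds(d,b), holds(d,c), holds(d,d), holds(d,f), marked(d), marked(f), near(c)}
3. push(f,c)  →  {holds(c,f), holds(d,b), holds(d,c), holds(d,d), holds(d,f), marked(d), marked(f)}
4. drop(d,f)  →  {holds(c,f), holds(d,b), holds(d,c), holds(d,d), holds(d,f), marked(d), near(d)}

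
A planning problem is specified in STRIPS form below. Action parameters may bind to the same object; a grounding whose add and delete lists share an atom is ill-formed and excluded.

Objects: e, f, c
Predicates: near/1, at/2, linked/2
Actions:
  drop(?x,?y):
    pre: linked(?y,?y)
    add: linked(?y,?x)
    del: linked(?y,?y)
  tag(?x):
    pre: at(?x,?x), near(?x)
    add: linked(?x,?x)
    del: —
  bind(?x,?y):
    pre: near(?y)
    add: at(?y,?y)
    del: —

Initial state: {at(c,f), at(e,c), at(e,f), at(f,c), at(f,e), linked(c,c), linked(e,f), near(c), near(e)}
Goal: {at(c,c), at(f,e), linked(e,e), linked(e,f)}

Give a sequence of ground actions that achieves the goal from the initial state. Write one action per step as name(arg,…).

bind(e,e); tag(e); bind(e,c)

1. bind(e,e)  →  {at(c,f), at(e,c), at(e,e), at(e,f), at(f,c), at(f,e), linked(c,c), linked(e,f), near(c), near(e)}
2. tag(e)  →  {at(c,f), at(e,c), at(e,e), at(e,f), at(f,c), at(f,e), linked(c,c), linked(e,e), linked(e,f), near(c), near(e)}
3. bind(e,c)  →  {at(c,c), at(c,f), at(e,c), at(e,e), at(e,f), at(f,c), at(f,e), linked(c,c), linked(e,e), linked(e,f), near(c), near(e)}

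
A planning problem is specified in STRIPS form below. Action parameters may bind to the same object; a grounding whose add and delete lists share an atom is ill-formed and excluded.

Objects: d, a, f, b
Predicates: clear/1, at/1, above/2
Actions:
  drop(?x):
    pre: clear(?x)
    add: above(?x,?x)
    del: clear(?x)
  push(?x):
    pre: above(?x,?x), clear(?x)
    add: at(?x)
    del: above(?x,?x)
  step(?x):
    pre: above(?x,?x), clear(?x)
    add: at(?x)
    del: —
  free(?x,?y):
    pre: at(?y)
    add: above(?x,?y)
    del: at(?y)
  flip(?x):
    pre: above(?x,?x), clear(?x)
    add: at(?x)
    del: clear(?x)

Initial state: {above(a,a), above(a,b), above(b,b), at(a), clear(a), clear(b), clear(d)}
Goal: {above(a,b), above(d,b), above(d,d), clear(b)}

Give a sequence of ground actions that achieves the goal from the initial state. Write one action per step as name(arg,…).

drop(d); push(b); free(d,b)

1. drop(d)  →  {above(a,a), above(a,b), above(b,b), above(d,d), at(a), clear(a), clear(b)}
2. push(b)  →  {above(a,a), above(a,b), above(d,d), at(a), at(b), clear(a), clear(b)}
3. free(d,b)  →  {above(a,a), above(a,b), above(d,b), above(d,d), at(a), clear(a), clear(b)}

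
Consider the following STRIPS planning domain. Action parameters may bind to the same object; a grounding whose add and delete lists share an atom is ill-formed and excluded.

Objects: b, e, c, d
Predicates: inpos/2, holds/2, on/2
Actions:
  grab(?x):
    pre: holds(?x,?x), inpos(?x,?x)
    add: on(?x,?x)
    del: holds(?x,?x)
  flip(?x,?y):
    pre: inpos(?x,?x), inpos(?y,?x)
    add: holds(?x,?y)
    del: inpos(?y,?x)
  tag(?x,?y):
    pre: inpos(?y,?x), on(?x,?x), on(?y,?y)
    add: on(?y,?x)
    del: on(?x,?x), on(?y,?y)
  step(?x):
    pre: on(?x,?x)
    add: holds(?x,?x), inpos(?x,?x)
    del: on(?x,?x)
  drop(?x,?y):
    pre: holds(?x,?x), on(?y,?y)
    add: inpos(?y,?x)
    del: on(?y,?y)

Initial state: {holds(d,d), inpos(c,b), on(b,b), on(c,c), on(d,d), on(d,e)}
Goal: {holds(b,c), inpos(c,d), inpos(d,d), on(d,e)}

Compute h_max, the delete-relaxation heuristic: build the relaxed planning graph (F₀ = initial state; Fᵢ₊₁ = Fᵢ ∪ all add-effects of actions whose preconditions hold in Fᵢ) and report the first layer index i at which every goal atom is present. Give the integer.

F0 = init (6 atoms)
F1 = F0 ∪ {holds(b,b), holds(c,c), inpos(b,b), inpos(b,d), inpos(c,c), inpos(c,d), inpos(d,d), on(c,b)}  (14 atoms)
F2 = F1 ∪ {holds(b,c), holds(d,b), holds(d,c), inpos(b,c), inpos(d,b), inpos(d,c), on(b,d), on(c,d)}  (22 atoms)
goal ⊆ F2  ⇒  h_max = 2

2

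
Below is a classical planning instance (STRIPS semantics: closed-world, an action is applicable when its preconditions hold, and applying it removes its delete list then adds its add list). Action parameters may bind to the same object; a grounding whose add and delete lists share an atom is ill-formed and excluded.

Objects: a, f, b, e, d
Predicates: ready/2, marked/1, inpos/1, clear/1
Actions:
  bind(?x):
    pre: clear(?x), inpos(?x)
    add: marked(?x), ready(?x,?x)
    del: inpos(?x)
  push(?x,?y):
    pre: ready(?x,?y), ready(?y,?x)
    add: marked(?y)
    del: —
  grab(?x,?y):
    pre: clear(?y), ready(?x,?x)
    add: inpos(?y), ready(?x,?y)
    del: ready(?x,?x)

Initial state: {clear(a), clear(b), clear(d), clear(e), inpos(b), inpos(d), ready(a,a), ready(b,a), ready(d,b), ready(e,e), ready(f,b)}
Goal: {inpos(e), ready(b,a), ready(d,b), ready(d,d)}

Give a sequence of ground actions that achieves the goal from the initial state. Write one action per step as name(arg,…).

1. bind(d)  →  {clear(a), clear(b), clear(d), clear(e), inpos(b), marked(d), ready(a,a), ready(b,a), ready(d,b), ready(d,d), ready(e,e), ready(f,b)}
2. grab(a,e)  →  {clear(a), clear(b), clear(d), clear(e), inpos(b), inpos(e), marked(d), ready(a,e), ready(b,a), ready(d,b), ready(d,d), ready(e,e), ready(f,b)}

bind(d); grab(a,e)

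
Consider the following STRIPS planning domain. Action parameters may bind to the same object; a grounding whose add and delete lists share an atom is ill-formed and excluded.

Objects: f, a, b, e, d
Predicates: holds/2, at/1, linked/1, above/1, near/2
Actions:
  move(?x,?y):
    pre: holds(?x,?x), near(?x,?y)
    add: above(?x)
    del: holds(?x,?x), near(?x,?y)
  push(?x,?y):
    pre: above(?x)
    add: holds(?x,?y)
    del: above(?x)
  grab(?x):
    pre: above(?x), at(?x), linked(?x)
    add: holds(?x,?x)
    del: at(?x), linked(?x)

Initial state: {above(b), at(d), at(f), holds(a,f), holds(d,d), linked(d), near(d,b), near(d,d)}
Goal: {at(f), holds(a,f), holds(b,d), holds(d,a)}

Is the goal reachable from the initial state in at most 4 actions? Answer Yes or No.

Yes

1. move(d,b)  →  {above(b), above(d), at(d), at(f), holds(a,f), linked(d), near(d,d)}
2. push(b,d)  →  {above(d), at(d), at(f), holds(a,f), holds(b,d), linked(d), near(d,d)}
3. push(d,a)  →  {at(d), at(f), holds(a,f), holds(b,d), holds(d,a), linked(d), near(d,d)}
optimal plan length = 3; 3 ≤ 4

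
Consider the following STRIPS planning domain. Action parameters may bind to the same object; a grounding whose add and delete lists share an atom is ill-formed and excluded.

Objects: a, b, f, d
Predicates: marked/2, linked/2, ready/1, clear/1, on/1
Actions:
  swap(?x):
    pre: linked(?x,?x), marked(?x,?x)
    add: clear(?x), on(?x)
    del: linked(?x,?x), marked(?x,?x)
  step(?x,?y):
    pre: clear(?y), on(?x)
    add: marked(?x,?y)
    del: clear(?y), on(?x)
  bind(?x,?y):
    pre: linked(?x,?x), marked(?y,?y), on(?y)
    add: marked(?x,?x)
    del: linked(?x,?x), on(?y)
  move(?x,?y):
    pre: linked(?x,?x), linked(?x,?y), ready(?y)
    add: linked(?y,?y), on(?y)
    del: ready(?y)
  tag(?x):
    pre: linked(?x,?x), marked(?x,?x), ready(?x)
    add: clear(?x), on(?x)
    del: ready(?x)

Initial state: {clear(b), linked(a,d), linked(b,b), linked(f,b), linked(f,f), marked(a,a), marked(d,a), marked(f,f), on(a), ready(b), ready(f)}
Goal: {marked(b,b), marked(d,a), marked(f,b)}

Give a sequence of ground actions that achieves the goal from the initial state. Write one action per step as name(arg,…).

swap(f); step(f,b); bind(b,a)

1. swap(f)  →  {clear(b), clear(f), linked(a,d), linked(b,b), linked(f,b), marked(a,a), marked(d,a), on(a), on(f), ready(b), ready(f)}
2. step(f,b)  →  {clear(f), linked(a,d), linked(b,b), linked(f,b), marked(a,a), marked(d,a), marked(f,b), on(a), ready(b), ready(f)}
3. bind(b,a)  →  {clear(f), linked(a,d), linked(f,b), marked(a,a), marked(b,b), marked(d,a), marked(f,b), ready(b), ready(f)}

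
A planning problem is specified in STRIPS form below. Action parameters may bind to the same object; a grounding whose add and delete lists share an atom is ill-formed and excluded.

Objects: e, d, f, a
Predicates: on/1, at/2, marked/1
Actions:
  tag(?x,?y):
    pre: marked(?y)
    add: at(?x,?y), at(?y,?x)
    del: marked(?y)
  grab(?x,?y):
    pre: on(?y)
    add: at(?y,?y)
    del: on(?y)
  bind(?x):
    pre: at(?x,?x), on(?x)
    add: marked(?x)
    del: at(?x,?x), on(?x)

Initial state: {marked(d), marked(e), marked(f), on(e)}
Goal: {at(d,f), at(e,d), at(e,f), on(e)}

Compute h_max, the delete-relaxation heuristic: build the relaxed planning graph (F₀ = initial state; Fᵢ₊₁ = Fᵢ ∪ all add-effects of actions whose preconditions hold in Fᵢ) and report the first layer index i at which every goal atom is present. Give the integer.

1

F0 = init (4 atoms)
F1 = F0 ∪ {at(a,d), at(a,e), at(a,f), at(d,a), at(d,d), at(d,e), at(d,f), at(e,a), at(e,d), at(e,e), at(e,f), at(f,a), at(f,d), at(f,e), at(f,f)}  (19 atoms)
goal ⊆ F1  ⇒  h_max = 1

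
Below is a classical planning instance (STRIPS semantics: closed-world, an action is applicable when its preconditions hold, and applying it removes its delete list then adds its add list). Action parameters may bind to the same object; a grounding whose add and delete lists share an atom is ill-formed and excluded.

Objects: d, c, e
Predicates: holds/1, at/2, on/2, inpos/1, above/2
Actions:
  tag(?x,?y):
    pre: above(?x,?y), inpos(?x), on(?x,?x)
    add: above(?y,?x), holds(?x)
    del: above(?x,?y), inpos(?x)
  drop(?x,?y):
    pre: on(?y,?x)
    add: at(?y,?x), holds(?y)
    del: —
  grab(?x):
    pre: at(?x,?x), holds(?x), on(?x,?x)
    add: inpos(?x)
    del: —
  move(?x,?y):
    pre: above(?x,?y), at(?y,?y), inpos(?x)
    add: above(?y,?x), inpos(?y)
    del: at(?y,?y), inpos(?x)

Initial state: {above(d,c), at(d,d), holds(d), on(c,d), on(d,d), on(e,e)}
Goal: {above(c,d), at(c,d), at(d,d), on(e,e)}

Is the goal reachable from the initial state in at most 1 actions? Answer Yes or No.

1. drop(d,c)  →  {above(d,c), at(c,d), at(d,d), holds(c), holds(d), on(c,d), on(d,d), on(e,e)}
2. grab(d)  →  {above(d,c), at(c,d), at(d,d), holds(c), holds(d), inpos(d), on(c,d), on(d,d), on(e,e)}
3. tag(d,c)  →  {above(c,d), at(c,d), at(d,d), holds(c), holds(d), on(c,d), on(d,d), on(e,e)}
optimal plan length = 3; 3 > 1

No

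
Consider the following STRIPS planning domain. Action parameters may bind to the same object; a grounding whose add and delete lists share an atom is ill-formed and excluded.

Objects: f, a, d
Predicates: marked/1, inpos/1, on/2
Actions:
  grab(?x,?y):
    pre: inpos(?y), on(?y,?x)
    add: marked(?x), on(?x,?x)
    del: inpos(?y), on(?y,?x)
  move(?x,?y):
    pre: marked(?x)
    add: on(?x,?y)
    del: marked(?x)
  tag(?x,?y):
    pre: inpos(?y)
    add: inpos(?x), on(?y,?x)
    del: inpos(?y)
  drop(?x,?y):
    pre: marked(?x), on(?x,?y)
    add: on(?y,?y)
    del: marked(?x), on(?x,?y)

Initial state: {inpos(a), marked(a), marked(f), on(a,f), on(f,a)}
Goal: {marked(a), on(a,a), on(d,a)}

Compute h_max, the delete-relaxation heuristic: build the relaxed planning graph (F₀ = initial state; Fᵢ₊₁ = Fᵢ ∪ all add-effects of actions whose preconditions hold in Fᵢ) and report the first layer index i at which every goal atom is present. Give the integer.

F0 = init (5 atoms)
F1 = F0 ∪ {inpos(d), inpos(f), on(a,a), on(a,d), on(f,d), on(f,f)}  (11 atoms)
F2 = F1 ∪ {marked(d), on(d,a), on(d,d), on(d,f)}  (15 atoms)
goal ⊆ F2  ⇒  h_max = 2

2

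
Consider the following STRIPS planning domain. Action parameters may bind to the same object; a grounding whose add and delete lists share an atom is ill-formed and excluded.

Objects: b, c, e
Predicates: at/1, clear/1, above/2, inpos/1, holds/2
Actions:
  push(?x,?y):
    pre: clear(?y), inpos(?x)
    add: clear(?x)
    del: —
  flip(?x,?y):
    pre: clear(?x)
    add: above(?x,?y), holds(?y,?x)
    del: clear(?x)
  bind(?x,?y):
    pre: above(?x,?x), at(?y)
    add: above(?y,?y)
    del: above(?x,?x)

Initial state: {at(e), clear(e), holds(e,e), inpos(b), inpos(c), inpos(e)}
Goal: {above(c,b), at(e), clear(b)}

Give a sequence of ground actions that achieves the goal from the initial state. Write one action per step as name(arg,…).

1. push(b,e)  →  {at(e), clear(b), clear(e), holds(e,e), inpos(b), inpos(c), inpos(e)}
2. push(c,b)  →  {at(e), clear(b), clear(c), clear(e), holds(e,e), inpos(b), inpos(c), inpos(e)}
3. flip(c,b)  →  {above(c,b), at(e), clear(b), clear(e), holds(b,c), holds(e,e), inpos(b), inpos(c), inpos(e)}

push(b,e); push(c,b); flip(c,b)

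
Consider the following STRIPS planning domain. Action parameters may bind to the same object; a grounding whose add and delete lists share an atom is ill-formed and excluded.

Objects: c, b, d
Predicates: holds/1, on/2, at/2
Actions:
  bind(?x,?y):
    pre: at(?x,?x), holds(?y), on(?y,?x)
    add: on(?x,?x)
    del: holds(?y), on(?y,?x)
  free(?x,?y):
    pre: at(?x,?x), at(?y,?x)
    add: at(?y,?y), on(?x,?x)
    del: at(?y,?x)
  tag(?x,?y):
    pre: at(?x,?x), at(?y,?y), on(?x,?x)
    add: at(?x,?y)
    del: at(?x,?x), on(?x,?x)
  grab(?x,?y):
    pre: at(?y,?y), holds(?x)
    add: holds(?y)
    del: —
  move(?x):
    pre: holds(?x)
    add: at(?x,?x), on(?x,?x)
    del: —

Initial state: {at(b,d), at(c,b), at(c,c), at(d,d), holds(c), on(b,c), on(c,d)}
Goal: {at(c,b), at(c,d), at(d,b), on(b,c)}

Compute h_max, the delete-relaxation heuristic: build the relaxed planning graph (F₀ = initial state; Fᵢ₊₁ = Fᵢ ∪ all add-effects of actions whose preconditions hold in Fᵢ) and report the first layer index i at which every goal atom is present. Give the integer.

2

F0 = init (7 atoms)
F1 = F0 ∪ {at(b,b), holds(d), on(c,c), on(d,d)}  (11 atoms)
F2 = F1 ∪ {at(c,d), at(d,b), at(d,c), holds(b), on(b,b)}  (16 atoms)
goal ⊆ F2  ⇒  h_max = 2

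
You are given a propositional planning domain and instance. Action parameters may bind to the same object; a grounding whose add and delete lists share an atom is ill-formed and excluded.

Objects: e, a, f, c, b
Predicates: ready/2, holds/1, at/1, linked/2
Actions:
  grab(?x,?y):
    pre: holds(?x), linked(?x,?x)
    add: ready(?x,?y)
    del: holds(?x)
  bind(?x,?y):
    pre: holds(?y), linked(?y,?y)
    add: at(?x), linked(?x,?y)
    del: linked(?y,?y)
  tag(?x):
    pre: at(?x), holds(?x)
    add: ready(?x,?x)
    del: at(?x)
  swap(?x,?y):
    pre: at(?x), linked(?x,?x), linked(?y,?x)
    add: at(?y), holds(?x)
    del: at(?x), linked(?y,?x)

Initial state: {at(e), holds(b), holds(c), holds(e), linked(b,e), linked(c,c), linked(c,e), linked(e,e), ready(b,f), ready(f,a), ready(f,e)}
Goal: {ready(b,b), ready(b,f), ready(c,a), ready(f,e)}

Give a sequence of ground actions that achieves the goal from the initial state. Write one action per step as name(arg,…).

grab(c,a); bind(b,e); tag(b)

1. grab(c,a)  →  {at(e), holds(b), holds(e), linked(b,e), linked(c,c), linked(c,e), linked(e,e), ready(b,f), ready(c,a), ready(f,a), ready(f,e)}
2. bind(b,e)  →  {at(b), at(e), holds(b), holds(e), linked(b,e), linked(c,c), linked(c,e), ready(b,f), ready(c,a), ready(f,a), ready(f,e)}
3. tag(b)  →  {at(e), holds(b), holds(e), linked(b,e), linked(c,c), linked(c,e), ready(b,b), ready(b,f), ready(c,a), ready(f,a), ready(f,e)}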